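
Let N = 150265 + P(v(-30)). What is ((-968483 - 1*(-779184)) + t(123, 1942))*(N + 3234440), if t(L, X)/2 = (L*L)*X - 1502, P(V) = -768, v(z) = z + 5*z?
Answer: 198192902641821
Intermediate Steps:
v(z) = 6*z
N = 149497 (N = 150265 - 768 = 149497)
t(L, X) = -3004 + 2*X*L² (t(L, X) = 2*((L*L)*X - 1502) = 2*(L²*X - 1502) = 2*(X*L² - 1502) = 2*(-1502 + X*L²) = -3004 + 2*X*L²)
((-968483 - 1*(-779184)) + t(123, 1942))*(N + 3234440) = ((-968483 - 1*(-779184)) + (-3004 + 2*1942*123²))*(149497 + 3234440) = ((-968483 + 779184) + (-3004 + 2*1942*15129))*3383937 = (-189299 + (-3004 + 58761036))*3383937 = (-189299 + 58758032)*3383937 = 58568733*3383937 = 198192902641821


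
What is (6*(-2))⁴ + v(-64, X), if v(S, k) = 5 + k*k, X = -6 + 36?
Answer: 21641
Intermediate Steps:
X = 30
v(S, k) = 5 + k²
(6*(-2))⁴ + v(-64, X) = (6*(-2))⁴ + (5 + 30²) = (-12)⁴ + (5 + 900) = 20736 + 905 = 21641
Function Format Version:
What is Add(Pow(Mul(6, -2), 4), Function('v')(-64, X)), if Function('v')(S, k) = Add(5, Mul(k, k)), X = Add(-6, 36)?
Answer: 21641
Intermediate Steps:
X = 30
Function('v')(S, k) = Add(5, Pow(k, 2))
Add(Pow(Mul(6, -2), 4), Function('v')(-64, X)) = Add(Pow(Mul(6, -2), 4), Add(5, Pow(30, 2))) = Add(Pow(-12, 4), Add(5, 900)) = Add(20736, 905) = 21641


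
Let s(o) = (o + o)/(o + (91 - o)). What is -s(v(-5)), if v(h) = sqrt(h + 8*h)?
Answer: -6*I*sqrt(5)/91 ≈ -0.14743*I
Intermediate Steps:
v(h) = 3*sqrt(h) (v(h) = sqrt(9*h) = 3*sqrt(h))
s(o) = 2*o/91 (s(o) = (2*o)/91 = (2*o)*(1/91) = 2*o/91)
-s(v(-5)) = -2*3*sqrt(-5)/91 = -2*3*(I*sqrt(5))/91 = -2*3*I*sqrt(5)/91 = -6*I*sqrt(5)/91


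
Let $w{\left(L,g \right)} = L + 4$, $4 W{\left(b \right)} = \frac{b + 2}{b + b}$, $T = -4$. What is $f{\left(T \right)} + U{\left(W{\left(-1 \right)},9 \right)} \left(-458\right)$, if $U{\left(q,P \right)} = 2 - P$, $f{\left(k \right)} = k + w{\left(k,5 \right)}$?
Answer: $3202$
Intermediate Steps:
$W{\left(b \right)} = \frac{2 + b}{8 b}$ ($W{\left(b \right)} = \frac{\left(b + 2\right) \frac{1}{b + b}}{4} = \frac{\left(2 + b\right) \frac{1}{2 b}}{4} = \frac{\frac{1}{2} \frac{1}{b} \left(2 + b\right)}{4} = \frac{2 + b}{8 b}$)
$w{\left(L,g \right)} = 4 + L$
$f{\left(k \right)} = 4 + 2 k$ ($f{\left(k \right)} = k + \left(4 + k\right) = 4 + 2 k$)
$f{\left(T \right)} + U{\left(W{\left(-1 \right)},9 \right)} \left(-458\right) = \left(4 + 2 \left(-4\right)\right) + \left(2 - 9\right) \left(-458\right) = \left(4 - 8\right) + \left(2 - 9\right) \left(-458\right) = -4 - -3206 = -4 + 3206 = 3202$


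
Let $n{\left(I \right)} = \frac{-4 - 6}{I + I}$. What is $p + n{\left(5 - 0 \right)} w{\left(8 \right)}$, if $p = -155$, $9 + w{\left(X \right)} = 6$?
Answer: $-152$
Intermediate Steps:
$w{\left(X \right)} = -3$ ($w{\left(X \right)} = -9 + 6 = -3$)
$n{\left(I \right)} = - \frac{5}{I}$ ($n{\left(I \right)} = - \frac{10}{2 I} = - 10 \frac{1}{2 I} = - \frac{5}{I}$)
$p + n{\left(5 - 0 \right)} w{\left(8 \right)} = -155 + - \frac{5}{5 - 0} \left(-3\right) = -155 + - \frac{5}{5 + 0} \left(-3\right) = -155 + - \frac{5}{5} \left(-3\right) = -155 + \left(-5\right) \frac{1}{5} \left(-3\right) = -155 - -3 = -155 + 3 = -152$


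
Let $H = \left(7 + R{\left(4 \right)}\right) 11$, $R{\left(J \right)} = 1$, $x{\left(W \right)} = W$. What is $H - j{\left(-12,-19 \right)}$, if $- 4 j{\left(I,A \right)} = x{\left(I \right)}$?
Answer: $85$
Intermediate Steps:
$j{\left(I,A \right)} = - \frac{I}{4}$
$H = 88$ ($H = \left(7 + 1\right) 11 = 8 \cdot 11 = 88$)
$H - j{\left(-12,-19 \right)} = 88 - \left(- \frac{1}{4}\right) \left(-12\right) = 88 - 3 = 85$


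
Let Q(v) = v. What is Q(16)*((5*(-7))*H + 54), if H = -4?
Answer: 3104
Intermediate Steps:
Q(16)*((5*(-7))*H + 54) = 16*((5*(-7))*(-4) + 54) = 16*(-35*(-4) + 54) = 16*(140 + 54) = 16*194 = 3104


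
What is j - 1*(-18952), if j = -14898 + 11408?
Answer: 15462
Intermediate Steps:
j = -3490
j - 1*(-18952) = -3490 - 1*(-18952) = -3490 + 18952 = 15462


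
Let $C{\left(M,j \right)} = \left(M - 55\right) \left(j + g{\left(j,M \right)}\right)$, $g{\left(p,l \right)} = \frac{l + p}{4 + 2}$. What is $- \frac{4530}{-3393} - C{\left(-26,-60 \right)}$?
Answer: $- \frac{6808241}{1131} \approx -6019.7$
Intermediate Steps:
$g{\left(p,l \right)} = \frac{l}{6} + \frac{p}{6}$ ($g{\left(p,l \right)} = \frac{l + p}{6} = \left(l + p\right) \frac{1}{6} = \frac{l}{6} + \frac{p}{6}$)
$C{\left(M,j \right)} = \left(-55 + M\right) \left(\frac{M}{6} + \frac{7 j}{6}\right)$ ($C{\left(M,j \right)} = \left(M - 55\right) \left(j + \left(\frac{M}{6} + \frac{j}{6}\right)\right) = \left(-55 + M\right) \left(\frac{M}{6} + \frac{7 j}{6}\right)$)
$- \frac{4530}{-3393} - C{\left(-26,-60 \right)} = - \frac{4530}{-3393} - \left(\left(- \frac{385}{6}\right) \left(-60\right) - - \frac{715}{3} + \frac{\left(-26\right)^{2}}{6} + \frac{7}{6} \left(-26\right) \left(-60\right)\right) = \left(-4530\right) \left(- \frac{1}{3393}\right) - \left(3850 + \frac{715}{3} + \frac{1}{6} \cdot 676 + 1820\right) = \frac{1510}{1131} - \left(3850 + \frac{715}{3} + \frac{338}{3} + 1820\right) = \frac{1510}{1131} - 6021 = - \frac{6808241}{1131}$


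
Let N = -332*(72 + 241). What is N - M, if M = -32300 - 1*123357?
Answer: 51741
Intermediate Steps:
N = -103916 (N = -332*313 = -103916)
M = -155657 (M = -32300 - 123357 = -155657)
N - M = -103916 - 1*(-155657) = -103916 + 155657 = 51741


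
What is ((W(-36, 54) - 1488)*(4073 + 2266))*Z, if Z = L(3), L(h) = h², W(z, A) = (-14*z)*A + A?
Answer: 1470888882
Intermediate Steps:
W(z, A) = A - 14*A*z (W(z, A) = -14*A*z + A = A - 14*A*z)
Z = 9 (Z = 3² = 9)
((W(-36, 54) - 1488)*(4073 + 2266))*Z = ((54*(1 - 14*(-36)) - 1488)*(4073 + 2266))*9 = ((54*(1 + 504) - 1488)*6339)*9 = ((54*505 - 1488)*6339)*9 = ((27270 - 1488)*6339)*9 = (25782*6339)*9 = 163432098*9 = 1470888882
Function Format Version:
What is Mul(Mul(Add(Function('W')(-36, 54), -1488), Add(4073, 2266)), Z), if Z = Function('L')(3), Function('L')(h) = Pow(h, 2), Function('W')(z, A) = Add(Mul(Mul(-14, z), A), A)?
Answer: 1470888882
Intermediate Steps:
Function('W')(z, A) = Add(A, Mul(-14, A, z)) (Function('W')(z, A) = Add(Mul(-14, A, z), A) = Add(A, Mul(-14, A, z)))
Z = 9 (Z = Pow(3, 2) = 9)
Mul(Mul(Add(Function('W')(-36, 54), -1488), Add(4073, 2266)), Z) = Mul(Mul(Add(Mul(54, Add(1, Mul(-14, -36))), -1488), Add(4073, 2266)), 9) = Mul(Mul(Add(Mul(54, Add(1, 504)), -1488), 6339), 9) = Mul(Mul(Add(Mul(54, 505), -1488), 6339), 9) = Mul(Mul(Add(27270, -1488), 6339), 9) = Mul(Mul(25782, 6339), 9) = Mul(163432098, 9) = 1470888882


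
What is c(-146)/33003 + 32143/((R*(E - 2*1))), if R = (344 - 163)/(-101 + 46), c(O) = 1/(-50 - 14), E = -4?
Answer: 622345051499/382306752 ≈ 1627.9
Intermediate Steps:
c(O) = -1/64 (c(O) = 1/(-64) = -1/64)
R = -181/55 (R = 181/(-55) = 181*(-1/55) = -181/55 ≈ -3.2909)
c(-146)/33003 + 32143/((R*(E - 2*1))) = -1/64/33003 + 32143/((-181*(-4 - 2*1)/55)) = -1/64*1/33003 + 32143/((-181*(-4 - 2)/55)) = -1/2112192 + 32143/((-181/55*(-6))) = -1/2112192 + 32143/(1086/55) = -1/2112192 + 32143*(55/1086) = -1/2112192 + 1767865/1086 = 622345051499/382306752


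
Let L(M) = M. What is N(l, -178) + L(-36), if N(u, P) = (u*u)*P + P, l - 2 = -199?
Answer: -6908216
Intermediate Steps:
l = -197 (l = 2 - 199 = -197)
N(u, P) = P + P*u**2 (N(u, P) = u**2*P + P = P*u**2 + P = P + P*u**2)
N(l, -178) + L(-36) = -178*(1 + (-197)**2) - 36 = -178*(1 + 38809) - 36 = -178*38810 - 36 = -6908180 - 36 = -6908216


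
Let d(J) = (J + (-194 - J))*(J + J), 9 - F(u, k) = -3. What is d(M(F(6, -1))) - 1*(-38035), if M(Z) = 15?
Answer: 32215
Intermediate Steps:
F(u, k) = 12 (F(u, k) = 9 - 1*(-3) = 9 + 3 = 12)
d(J) = -388*J
d(M(F(6, -1))) - 1*(-38035) = -388*15 - 1*(-38035) = -5820 + 38035 = 32215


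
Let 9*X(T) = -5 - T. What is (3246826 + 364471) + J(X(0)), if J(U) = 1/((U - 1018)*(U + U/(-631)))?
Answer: 11586665865329/3208450 ≈ 3.6113e+6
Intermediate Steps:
X(T) = -5/9 - T/9 (X(T) = (-5 - T)/9 = -5/9 - T/9)
J(U) = 631/(630*U*(-1018 + U)) (J(U) = 1/((-1018 + U)*(U + U*(-1/631))) = 1/((-1018 + U)*(U - U/631)) = 1/((-1018 + U)*(630*U/631)) = 1/(630*U*(-1018 + U)/631) = 631/(630*U*(-1018 + U)))
(3246826 + 364471) + J(X(0)) = (3246826 + 364471) + 631/(630*(-5/9 - ⅑*0)*(-1018 + (-5/9 - ⅑*0))) = 3611297 + 631/(630*(-5/9 + 0)*(-1018 + (-5/9 + 0))) = 3611297 + 631/(630*(-5/9)*(-1018 - 5/9)) = 3611297 + (631/630)*(-9/5)/(-9167/9) = 3611297 + (631/630)*(-9/5)*(-9/9167) = 3611297 + 5679/3208450 = 11586665865329/3208450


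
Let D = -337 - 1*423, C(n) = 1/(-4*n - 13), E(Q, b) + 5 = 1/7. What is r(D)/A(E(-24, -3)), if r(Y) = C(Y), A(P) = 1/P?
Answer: -34/21189 ≈ -0.0016046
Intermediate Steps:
E(Q, b) = -34/7 (E(Q, b) = -5 + 1/7 = -5 + ⅐ = -34/7)
C(n) = 1/(-13 - 4*n)
D = -760 (D = -337 - 423 = -760)
r(Y) = -1/(13 + 4*Y)
r(D)/A(E(-24, -3)) = (-1/(13 + 4*(-760)))/(1/(-34/7)) = (-1/(13 - 3040))/(-7/34) = -1/(-3027)*(-34/7) = -1*(-1/3027)*(-34/7) = (1/3027)*(-34/7) = -34/21189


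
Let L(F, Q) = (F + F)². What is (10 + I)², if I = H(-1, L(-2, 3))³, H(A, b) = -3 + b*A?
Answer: 46908801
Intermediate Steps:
L(F, Q) = 4*F² (L(F, Q) = (2*F)² = 4*F²)
H(A, b) = -3 + A*b
I = -6859 (I = (-3 - 4*(-2)²)³ = (-3 - 4*4)³ = (-3 - 1*16)³ = (-3 - 16)³ = (-19)³ = -6859)
(10 + I)² = (10 - 6859)² = (-6849)² = 46908801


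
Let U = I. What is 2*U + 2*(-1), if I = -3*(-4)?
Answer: 22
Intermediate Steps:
I = 12
U = 12
2*U + 2*(-1) = 2*12 + 2*(-1) = 24 - 2 = 22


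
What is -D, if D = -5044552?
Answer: 5044552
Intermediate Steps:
-D = -1*(-5044552) = 5044552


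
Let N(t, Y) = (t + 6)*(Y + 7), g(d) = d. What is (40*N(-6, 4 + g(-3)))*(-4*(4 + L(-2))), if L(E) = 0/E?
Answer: 0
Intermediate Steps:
L(E) = 0
N(t, Y) = (6 + t)*(7 + Y)
(40*N(-6, 4 + g(-3)))*(-4*(4 + L(-2))) = (40*(42 + 6*(4 - 3) + 7*(-6) + (4 - 3)*(-6)))*(-4*(4 + 0)) = (40*(42 + 6*1 - 42 + 1*(-6)))*(-4*4) = (40*(42 + 6 - 42 - 6))*(-16) = (40*0)*(-16) = 0*(-16) = 0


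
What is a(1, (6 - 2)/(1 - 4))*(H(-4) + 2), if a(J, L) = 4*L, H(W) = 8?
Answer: -160/3 ≈ -53.333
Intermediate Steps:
a(1, (6 - 2)/(1 - 4))*(H(-4) + 2) = (4*((6 - 2)/(1 - 4)))*(8 + 2) = (4*(4/(-3)))*10 = (4*(4*(-⅓)))*10 = (4*(-4/3))*10 = -16/3*10 = -160/3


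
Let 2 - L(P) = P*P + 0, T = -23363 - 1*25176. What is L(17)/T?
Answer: 287/48539 ≈ 0.0059128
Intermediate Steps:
T = -48539 (T = -23363 - 25176 = -48539)
L(P) = 2 - P² (L(P) = 2 - (P*P + 0) = 2 - (P² + 0) = 2 - P²)
L(17)/T = (2 - 1*17²)/(-48539) = (2 - 1*289)*(-1/48539) = (2 - 289)*(-1/48539) = -287*(-1/48539) = 287/48539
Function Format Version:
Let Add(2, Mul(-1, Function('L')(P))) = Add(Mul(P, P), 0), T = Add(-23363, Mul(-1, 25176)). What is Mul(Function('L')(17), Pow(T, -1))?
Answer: Rational(287, 48539) ≈ 0.0059128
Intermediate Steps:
T = -48539 (T = Add(-23363, -25176) = -48539)
Function('L')(P) = Add(2, Mul(-1, Pow(P, 2))) (Function('L')(P) = Add(2, Mul(-1, Add(Mul(P, P), 0))) = Add(2, Mul(-1, Add(Pow(P, 2), 0))) = Add(2, Mul(-1, Pow(P, 2))))
Mul(Function('L')(17), Pow(T, -1)) = Mul(Add(2, Mul(-1, Pow(17, 2))), Pow(-48539, -1)) = Mul(Add(2, Mul(-1, 289)), Rational(-1, 48539)) = Mul(Add(2, -289), Rational(-1, 48539)) = Mul(-287, Rational(-1, 48539)) = Rational(287, 48539)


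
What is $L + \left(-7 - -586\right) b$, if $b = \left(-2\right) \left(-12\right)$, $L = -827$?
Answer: $13069$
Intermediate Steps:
$b = 24$
$L + \left(-7 - -586\right) b = -827 + \left(-7 - -586\right) 24 = -827 + \left(-7 + 586\right) 24 = -827 + 579 \cdot 24 = -827 + 13896 = 13069$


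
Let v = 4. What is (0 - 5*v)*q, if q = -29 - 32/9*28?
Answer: 23140/9 ≈ 2571.1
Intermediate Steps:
q = -1157/9 (q = -29 - 32*1/9*28 = -29 - 32/9*28 = -29 - 896/9 = -1157/9 ≈ -128.56)
(0 - 5*v)*q = (0 - 5*4)*(-1157/9) = (0 - 20)*(-1157/9) = -20*(-1157/9) = 23140/9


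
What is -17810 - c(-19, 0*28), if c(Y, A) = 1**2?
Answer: -17811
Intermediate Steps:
c(Y, A) = 1
-17810 - c(-19, 0*28) = -17810 - 1*1 = -17810 - 1 = -17811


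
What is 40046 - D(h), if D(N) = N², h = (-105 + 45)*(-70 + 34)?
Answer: -4625554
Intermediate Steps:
h = 2160 (h = -60*(-36) = 2160)
40046 - D(h) = 40046 - 1*2160² = 40046 - 1*4665600 = 40046 - 4665600 = -4625554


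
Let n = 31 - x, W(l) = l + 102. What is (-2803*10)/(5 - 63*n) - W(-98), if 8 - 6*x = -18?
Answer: 4266/335 ≈ 12.734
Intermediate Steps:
W(l) = 102 + l
x = 13/3 (x = 4/3 - ⅙*(-18) = 4/3 + 3 = 13/3 ≈ 4.3333)
n = 80/3 (n = 31 - 1*13/3 = 31 - 13/3 = 80/3 ≈ 26.667)
(-2803*10)/(5 - 63*n) - W(-98) = (-2803*10)/(5 - 63*80/3) - (102 - 98) = -28030/(5 - 1680) - 1*4 = -28030/(-1675) - 4 = -28030*(-1/1675) - 4 = 5606/335 - 4 = 4266/335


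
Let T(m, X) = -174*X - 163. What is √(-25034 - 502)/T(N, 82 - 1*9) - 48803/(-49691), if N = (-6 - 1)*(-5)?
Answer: 1319/1343 - 8*I*√399/12865 ≈ 0.98213 - 0.012421*I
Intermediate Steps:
N = 35 (N = -7*(-5) = 35)
T(m, X) = -163 - 174*X
√(-25034 - 502)/T(N, 82 - 1*9) - 48803/(-49691) = √(-25034 - 502)/(-163 - 174*(82 - 1*9)) - 48803/(-49691) = √(-25536)/(-163 - 174*(82 - 9)) - 48803*(-1/49691) = (8*I*√399)/(-163 - 174*73) + 1319/1343 = (8*I*√399)/(-163 - 12702) + 1319/1343 = (8*I*√399)/(-12865) + 1319/1343 = (8*I*√399)*(-1/12865) + 1319/1343 = -8*I*√399/12865 + 1319/1343 = 1319/1343 - 8*I*√399/12865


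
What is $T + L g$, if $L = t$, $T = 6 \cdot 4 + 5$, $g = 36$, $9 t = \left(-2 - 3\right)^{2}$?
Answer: $129$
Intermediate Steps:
$t = \frac{25}{9}$ ($t = \frac{\left(-2 - 3\right)^{2}}{9} = \frac{\left(-5\right)^{2}}{9} = \frac{1}{9} \cdot 25 = \frac{25}{9} \approx 2.7778$)
$T = 29$ ($T = 24 + 5 = 29$)
$L = \frac{25}{9} \approx 2.7778$
$T + L g = 29 + \frac{25}{9} \cdot 36 = 29 + 100 = 129$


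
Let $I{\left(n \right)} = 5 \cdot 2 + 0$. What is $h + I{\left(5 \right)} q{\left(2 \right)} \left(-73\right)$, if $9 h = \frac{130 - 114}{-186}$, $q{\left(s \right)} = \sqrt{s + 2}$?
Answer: $- \frac{1222028}{837} \approx -1460.0$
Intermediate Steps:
$I{\left(n \right)} = 10$ ($I{\left(n \right)} = 10 + 0 = 10$)
$q{\left(s \right)} = \sqrt{2 + s}$
$h = - \frac{8}{837}$ ($h = \frac{\left(130 - 114\right) \frac{1}{-186}}{9} = \frac{\left(130 - 114\right) \left(- \frac{1}{186}\right)}{9} = \frac{16 \left(- \frac{1}{186}\right)}{9} = \frac{1}{9} \left(- \frac{8}{93}\right) = - \frac{8}{837} \approx -0.0095579$)
$h + I{\left(5 \right)} q{\left(2 \right)} \left(-73\right) = - \frac{8}{837} + 10 \sqrt{2 + 2} \left(-73\right) = - \frac{8}{837} + 10 \sqrt{4} \left(-73\right) = - \frac{8}{837} + 10 \cdot 2 \left(-73\right) = - \frac{8}{837} + 10 \left(-146\right) = - \frac{8}{837} - 1460 = - \frac{1222028}{837}$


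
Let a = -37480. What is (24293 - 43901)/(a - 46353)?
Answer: 19608/83833 ≈ 0.23389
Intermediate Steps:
(24293 - 43901)/(a - 46353) = (24293 - 43901)/(-37480 - 46353) = -19608/(-83833) = -19608*(-1/83833) = 19608/83833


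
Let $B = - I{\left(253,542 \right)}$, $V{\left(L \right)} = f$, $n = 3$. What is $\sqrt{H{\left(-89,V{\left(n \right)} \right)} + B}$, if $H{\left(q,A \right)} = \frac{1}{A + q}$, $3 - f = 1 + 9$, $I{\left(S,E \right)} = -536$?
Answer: $\frac{\sqrt{308730}}{24} \approx 23.151$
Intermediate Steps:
$f = -7$ ($f = 3 - \left(1 + 9\right) = 3 - 10 = -7$)
$V{\left(L \right)} = -7$
$B = 536$ ($B = \left(-1\right) \left(-536\right) = 536$)
$\sqrt{H{\left(-89,V{\left(n \right)} \right)} + B} = \sqrt{\frac{1}{-7 - 89} + 536} = \sqrt{\frac{1}{-96} + 536} = \sqrt{- \frac{1}{96} + 536} = \sqrt{\frac{51455}{96}} = \frac{\sqrt{308730}}{24}$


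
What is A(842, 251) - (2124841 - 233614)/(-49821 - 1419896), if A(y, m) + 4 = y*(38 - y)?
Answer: -994955365697/1469717 ≈ -6.7697e+5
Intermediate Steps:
A(y, m) = -4 + y*(38 - y)
A(842, 251) - (2124841 - 233614)/(-49821 - 1419896) = (-4 - 1*842² + 38*842) - (2124841 - 233614)/(-49821 - 1419896) = (-4 - 1*708964 + 31996) - 1891227/(-1469717) = (-4 - 708964 + 31996) - 1891227*(-1)/1469717 = -676972 - 1*(-1891227/1469717) = -676972 + 1891227/1469717 = -994955365697/1469717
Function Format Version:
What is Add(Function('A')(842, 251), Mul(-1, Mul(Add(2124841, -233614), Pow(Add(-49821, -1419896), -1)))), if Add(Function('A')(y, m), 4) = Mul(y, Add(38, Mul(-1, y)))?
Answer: Rational(-994955365697, 1469717) ≈ -6.7697e+5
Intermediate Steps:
Function('A')(y, m) = Add(-4, Mul(y, Add(38, Mul(-1, y))))
Add(Function('A')(842, 251), Mul(-1, Mul(Add(2124841, -233614), Pow(Add(-49821, -1419896), -1)))) = Add(Add(-4, Mul(-1, Pow(842, 2)), Mul(38, 842)), Mul(-1, Mul(Add(2124841, -233614), Pow(Add(-49821, -1419896), -1)))) = Add(Add(-4, Mul(-1, 708964), 31996), Mul(-1, Mul(1891227, Pow(-1469717, -1)))) = Add(Add(-4, -708964, 31996), Mul(-1, Mul(1891227, Rational(-1, 1469717)))) = Add(-676972, Mul(-1, Rational(-1891227, 1469717))) = Add(-676972, Rational(1891227, 1469717)) = Rational(-994955365697, 1469717)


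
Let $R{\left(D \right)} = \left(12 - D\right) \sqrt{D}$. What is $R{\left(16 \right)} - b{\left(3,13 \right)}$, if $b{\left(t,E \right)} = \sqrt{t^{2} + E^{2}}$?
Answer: $-16 - \sqrt{178} \approx -29.342$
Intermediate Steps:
$R{\left(D \right)} = \sqrt{D} \left(12 - D\right)$
$b{\left(t,E \right)} = \sqrt{E^{2} + t^{2}}$
$R{\left(16 \right)} - b{\left(3,13 \right)} = \sqrt{16} \left(12 - 16\right) - \sqrt{13^{2} + 3^{2}} = 4 \left(12 - 16\right) - \sqrt{169 + 9} = 4 \left(-4\right) - \sqrt{178} = -16 - \sqrt{178}$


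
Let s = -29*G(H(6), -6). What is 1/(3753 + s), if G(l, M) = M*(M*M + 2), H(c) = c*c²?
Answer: 1/10365 ≈ 9.6478e-5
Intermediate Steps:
H(c) = c³
G(l, M) = M*(2 + M²) (G(l, M) = M*(M² + 2) = M*(2 + M²))
s = 6612 (s = -(-174)*(2 + (-6)²) = -(-174)*(2 + 36) = -(-174)*38 = -29*(-228) = 6612)
1/(3753 + s) = 1/(3753 + 6612) = 1/10365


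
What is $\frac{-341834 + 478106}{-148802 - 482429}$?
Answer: $- \frac{136272}{631231} \approx -0.21588$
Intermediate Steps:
$\frac{-341834 + 478106}{-148802 - 482429} = \frac{136272}{-631231} = 136272 \left(- \frac{1}{631231}\right) = - \frac{136272}{631231}$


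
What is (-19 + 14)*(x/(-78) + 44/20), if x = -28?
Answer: -499/39 ≈ -12.795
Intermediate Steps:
(-19 + 14)*(x/(-78) + 44/20) = (-19 + 14)*(-28/(-78) + 44/20) = -5*(-28*(-1/78) + 44*(1/20)) = -5*(14/39 + 11/5) = -5*499/195 = -499/39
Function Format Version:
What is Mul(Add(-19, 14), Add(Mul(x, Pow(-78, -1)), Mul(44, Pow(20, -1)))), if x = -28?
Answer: Rational(-499, 39) ≈ -12.795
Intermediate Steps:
Mul(Add(-19, 14), Add(Mul(x, Pow(-78, -1)), Mul(44, Pow(20, -1)))) = Mul(Add(-19, 14), Add(Mul(-28, Pow(-78, -1)), Mul(44, Pow(20, -1)))) = Mul(-5, Add(Mul(-28, Rational(-1, 78)), Mul(44, Rational(1, 20)))) = Mul(-5, Add(Rational(14, 39), Rational(11, 5))) = Mul(-5, Rational(499, 195)) = Rational(-499, 39)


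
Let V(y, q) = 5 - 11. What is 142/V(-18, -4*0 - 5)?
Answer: -71/3 ≈ -23.667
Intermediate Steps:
V(y, q) = -6
142/V(-18, -4*0 - 5) = 142/(-6) = 142*(-1/6) = -71/3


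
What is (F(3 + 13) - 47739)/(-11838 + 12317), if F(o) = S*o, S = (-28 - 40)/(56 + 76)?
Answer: -1575659/15807 ≈ -99.681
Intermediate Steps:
S = -17/33 (S = -68/132 = -68*1/132 = -17/33 ≈ -0.51515)
F(o) = -17*o/33
(F(3 + 13) - 47739)/(-11838 + 12317) = (-17*(3 + 13)/33 - 47739)/(-11838 + 12317) = (-17/33*16 - 47739)/479 = (-272/33 - 47739)*(1/479) = -1575659/33*1/479 = -1575659/15807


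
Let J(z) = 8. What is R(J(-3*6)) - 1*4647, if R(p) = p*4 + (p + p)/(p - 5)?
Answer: -13829/3 ≈ -4609.7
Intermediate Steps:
R(p) = 4*p + 2*p/(-5 + p) (R(p) = 4*p + (2*p)/(-5 + p) = 4*p + 2*p/(-5 + p))
R(J(-3*6)) - 1*4647 = 2*8*(-9 + 2*8)/(-5 + 8) - 1*4647 = 2*8*(-9 + 16)/3 - 4647 = 2*8*(1/3)*7 - 4647 = 112/3 - 4647 = -13829/3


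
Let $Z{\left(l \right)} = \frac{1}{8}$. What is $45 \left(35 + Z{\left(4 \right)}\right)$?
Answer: $\frac{12645}{8} \approx 1580.6$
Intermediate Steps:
$Z{\left(l \right)} = \frac{1}{8}$
$45 \left(35 + Z{\left(4 \right)}\right) = 45 \left(35 + \frac{1}{8}\right) = 45 \cdot \frac{281}{8} = \frac{12645}{8}$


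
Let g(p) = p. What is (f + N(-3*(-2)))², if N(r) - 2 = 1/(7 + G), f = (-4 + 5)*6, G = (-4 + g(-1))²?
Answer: 66049/1024 ≈ 64.501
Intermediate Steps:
G = 25 (G = (-4 - 1)² = (-5)² = 25)
f = 6 (f = 1*6 = 6)
N(r) = 65/32 (N(r) = 2 + 1/(7 + 25) = 2 + 1/32 = 65/32)
(f + N(-3*(-2)))² = (6 + 65/32)² = (257/32)² = 66049/1024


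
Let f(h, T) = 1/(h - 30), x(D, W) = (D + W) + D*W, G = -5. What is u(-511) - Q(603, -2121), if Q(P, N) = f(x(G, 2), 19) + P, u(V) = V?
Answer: -47901/43 ≈ -1114.0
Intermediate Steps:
x(D, W) = D + W + D*W
f(h, T) = 1/(-30 + h)
Q(P, N) = -1/43 + P (Q(P, N) = 1/(-30 + (-5 + 2 - 5*2)) + P = 1/(-30 + (-5 + 2 - 10)) + P = 1/(-30 - 13) + P = 1/(-43) + P = -1/43 + P)
u(-511) - Q(603, -2121) = -511 - (-1/43 + 603) = -511 - 1*25928/43 = -511 - 25928/43 = -47901/43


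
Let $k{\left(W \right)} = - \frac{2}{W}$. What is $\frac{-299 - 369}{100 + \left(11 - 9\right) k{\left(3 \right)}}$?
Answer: $- \frac{501}{74} \approx -6.7703$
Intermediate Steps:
$\frac{-299 - 369}{100 + \left(11 - 9\right) k{\left(3 \right)}} = \frac{-299 - 369}{100 + \left(11 - 9\right) \left(- \frac{2}{3}\right)} = - \frac{668}{100 + 2 \left(\left(-2\right) \frac{1}{3}\right)} = - \frac{668}{100 + 2 \left(- \frac{2}{3}\right)} = - \frac{668}{100 - \frac{4}{3}} = - \frac{668}{\frac{296}{3}} = \left(-668\right) \frac{3}{296} = - \frac{501}{74}$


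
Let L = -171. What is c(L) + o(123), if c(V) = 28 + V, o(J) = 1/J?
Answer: -17588/123 ≈ -142.99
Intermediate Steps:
c(L) + o(123) = (28 - 171) + 1/123 = -143 + 1/123 = -17588/123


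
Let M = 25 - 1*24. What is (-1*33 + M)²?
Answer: 1024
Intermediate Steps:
M = 1 (M = 25 - 24 = 1)
(-1*33 + M)² = (-1*33 + 1)² = (-33 + 1)² = (-32)² = 1024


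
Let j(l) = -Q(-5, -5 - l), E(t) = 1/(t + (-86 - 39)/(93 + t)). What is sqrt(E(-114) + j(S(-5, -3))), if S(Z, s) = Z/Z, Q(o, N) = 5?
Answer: I*sqrt(25789454)/2269 ≈ 2.2381*I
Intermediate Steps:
S(Z, s) = 1
E(t) = 1/(t - 125/(93 + t))
j(l) = -5 (j(l) = -1*5 = -5)
sqrt(E(-114) + j(S(-5, -3))) = sqrt((93 - 114)/(-125 + (-114)**2 + 93*(-114)) - 5) = sqrt(-21/(-125 + 12996 - 10602) - 5) = sqrt(-21/2269 - 5) = sqrt(-11366/2269) = I*sqrt(25789454)/2269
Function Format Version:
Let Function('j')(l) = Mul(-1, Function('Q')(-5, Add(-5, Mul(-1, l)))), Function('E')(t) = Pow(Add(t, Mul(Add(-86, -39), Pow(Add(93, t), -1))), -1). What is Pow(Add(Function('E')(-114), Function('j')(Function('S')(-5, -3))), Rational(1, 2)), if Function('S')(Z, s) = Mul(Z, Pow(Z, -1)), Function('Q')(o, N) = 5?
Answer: Mul(Rational(1, 2269), I, Pow(25789454, Rational(1, 2))) ≈ Mul(2.2381, I)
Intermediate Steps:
Function('S')(Z, s) = 1
Function('E')(t) = Pow(Add(t, Mul(-125, Pow(Add(93, t), -1))), -1)
Function('j')(l) = -5 (Function('j')(l) = Mul(-1, 5) = -5)
Pow(Add(Function('E')(-114), Function('j')(Function('S')(-5, -3))), Rational(1, 2)) = Pow(Add(Mul(Pow(Add(-125, Pow(-114, 2), Mul(93, -114)), -1), Add(93, -114)), -5), Rational(1, 2)) = Pow(Add(Mul(Pow(Add(-125, 12996, -10602), -1), -21), -5), Rational(1, 2)) = Pow(Add(Mul(Pow(2269, -1), -21), -5), Rational(1, 2)) = Pow(Add(Mul(Rational(1, 2269), -21), -5), Rational(1, 2)) = Pow(Add(Rational(-21, 2269), -5), Rational(1, 2)) = Pow(Rational(-11366, 2269), Rational(1, 2)) = Mul(Rational(1, 2269), I, Pow(25789454, Rational(1, 2)))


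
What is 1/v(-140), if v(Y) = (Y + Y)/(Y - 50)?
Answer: 19/28 ≈ 0.67857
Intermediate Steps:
v(Y) = 2*Y/(-50 + Y) (v(Y) = (2*Y)/(-50 + Y) = 2*Y/(-50 + Y))
1/v(-140) = 1/(2*(-140)/(-50 - 140)) = 1/(2*(-140)/(-190)) = 1/(2*(-140)*(-1/190)) = 1/(28/19) = 19/28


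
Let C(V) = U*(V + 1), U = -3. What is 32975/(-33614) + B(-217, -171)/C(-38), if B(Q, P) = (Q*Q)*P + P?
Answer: -90225565895/1243718 ≈ -72545.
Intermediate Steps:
C(V) = -3 - 3*V (C(V) = -3*(V + 1) = -3*(1 + V) = -3 - 3*V)
B(Q, P) = P + P*Q² (B(Q, P) = Q²*P + P = P*Q² + P = P + P*Q²)
32975/(-33614) + B(-217, -171)/C(-38) = 32975/(-33614) + (-171*(1 + (-217)²))/(-3 - 3*(-38)) = 32975*(-1/33614) + (-171*(1 + 47089))/(-3 + 114) = -32975/33614 - 171*47090/111 = -32975/33614 - 8052390*1/111 = -32975/33614 - 2684130/37 = -90225565895/1243718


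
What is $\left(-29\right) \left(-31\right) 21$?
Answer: $18879$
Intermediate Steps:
$\left(-29\right) \left(-31\right) 21 = 899 \cdot 21 = 18879$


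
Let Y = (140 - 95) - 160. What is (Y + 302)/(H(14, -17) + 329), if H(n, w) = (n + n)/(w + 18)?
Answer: 11/21 ≈ 0.52381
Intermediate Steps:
H(n, w) = 2*n/(18 + w) (H(n, w) = (2*n)/(18 + w) = 2*n/(18 + w))
Y = -115 (Y = 45 - 160 = -115)
(Y + 302)/(H(14, -17) + 329) = (-115 + 302)/(2*14/(18 - 17) + 329) = 187/(2*14/1 + 329) = 187/(2*14*1 + 329) = 187/(28 + 329) = 187/357 = 187*(1/357) = 11/21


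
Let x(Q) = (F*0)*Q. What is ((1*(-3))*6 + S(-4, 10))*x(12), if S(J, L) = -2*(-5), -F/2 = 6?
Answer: 0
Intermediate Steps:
F = -12 (F = -2*6 = -12)
S(J, L) = 10
x(Q) = 0 (x(Q) = (-12*0)*Q = 0*Q = 0)
((1*(-3))*6 + S(-4, 10))*x(12) = ((1*(-3))*6 + 10)*0 = (-3*6 + 10)*0 = (-18 + 10)*0 = -8*0 = 0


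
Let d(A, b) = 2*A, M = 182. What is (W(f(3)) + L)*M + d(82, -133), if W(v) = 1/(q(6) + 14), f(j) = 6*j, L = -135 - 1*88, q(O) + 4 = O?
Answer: -323285/8 ≈ -40411.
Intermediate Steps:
q(O) = -4 + O
L = -223 (L = -135 - 88 = -223)
W(v) = 1/16 (W(v) = 1/((-4 + 6) + 14) = 1/(2 + 14) = 1/16)
(W(f(3)) + L)*M + d(82, -133) = (1/16 - 223)*182 + 2*82 = -3567/16*182 + 164 = -324597/8 + 164 = -323285/8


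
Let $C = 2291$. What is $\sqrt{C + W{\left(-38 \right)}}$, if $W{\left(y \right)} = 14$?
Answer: $\sqrt{2305} \approx 48.01$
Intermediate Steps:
$\sqrt{C + W{\left(-38 \right)}} = \sqrt{2291 + 14} = \sqrt{2305}$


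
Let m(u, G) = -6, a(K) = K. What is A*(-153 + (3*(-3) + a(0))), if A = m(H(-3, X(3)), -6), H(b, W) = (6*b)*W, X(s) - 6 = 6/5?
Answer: 972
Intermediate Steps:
X(s) = 36/5 (X(s) = 6 + 6/5 = 36/5)
H(b, W) = 6*W*b
A = -6
A*(-153 + (3*(-3) + a(0))) = -6*(-153 + (3*(-3) + 0)) = -6*(-153 + (-9 + 0)) = -6*(-153 - 9) = -6*(-162) = 972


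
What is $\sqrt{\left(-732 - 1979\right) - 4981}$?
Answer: $2 i \sqrt{1923} \approx 87.704 i$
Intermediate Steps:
$\sqrt{\left(-732 - 1979\right) - 4981} = \sqrt{-2711 - 4981} = \sqrt{-7692} = 2 i \sqrt{1923}$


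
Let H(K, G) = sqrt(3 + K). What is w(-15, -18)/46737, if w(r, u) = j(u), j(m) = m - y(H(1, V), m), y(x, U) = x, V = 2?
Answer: -20/46737 ≈ -0.00042793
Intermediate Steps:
j(m) = -2 + m (j(m) = m - sqrt(3 + 1) = m - sqrt(4) = m - 1*2 = m - 2 = -2 + m)
w(r, u) = -2 + u
w(-15, -18)/46737 = (-2 - 18)/46737 = -20*1/46737 = -20/46737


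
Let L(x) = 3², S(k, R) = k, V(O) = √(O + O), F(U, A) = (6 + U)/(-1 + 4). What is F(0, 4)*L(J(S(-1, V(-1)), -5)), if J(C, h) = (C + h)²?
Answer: 18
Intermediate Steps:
F(U, A) = 2 + U/3 (F(U, A) = (6 + U)/3 = (6 + U)*(⅓) = 2 + U/3)
V(O) = √2*√O (V(O) = √(2*O) = √2*√O)
L(x) = 9
F(0, 4)*L(J(S(-1, V(-1)), -5)) = (2 + (⅓)*0)*9 = (2 + 0)*9 = 2*9 = 18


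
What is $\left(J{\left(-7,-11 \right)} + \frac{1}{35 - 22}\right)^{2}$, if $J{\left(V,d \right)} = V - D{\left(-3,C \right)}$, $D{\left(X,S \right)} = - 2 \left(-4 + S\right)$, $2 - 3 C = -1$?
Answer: $\frac{28224}{169} \approx 167.01$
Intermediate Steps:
$C = 1$ ($C = \frac{2}{3} - - \frac{1}{3} = \frac{2}{3} + \frac{1}{3} = 1$)
$D{\left(X,S \right)} = 8 - 2 S$
$J{\left(V,d \right)} = -6 + V$ ($J{\left(V,d \right)} = V - \left(8 - 2\right) = V - 6 = -6 + V$)
$\left(J{\left(-7,-11 \right)} + \frac{1}{35 - 22}\right)^{2} = \left(\left(-6 - 7\right) + \frac{1}{35 - 22}\right)^{2} = \left(-13 + \frac{1}{13}\right)^{2} = \left(- \frac{168}{13}\right)^{2} = \frac{28224}{169}$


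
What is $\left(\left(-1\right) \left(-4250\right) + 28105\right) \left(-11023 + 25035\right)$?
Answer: $453358260$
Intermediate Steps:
$\left(\left(-1\right) \left(-4250\right) + 28105\right) \left(-11023 + 25035\right) = \left(4250 + 28105\right) 14012 = 32355 \cdot 14012 = 453358260$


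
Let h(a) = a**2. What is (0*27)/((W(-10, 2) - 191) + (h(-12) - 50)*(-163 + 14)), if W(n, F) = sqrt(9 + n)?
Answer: 0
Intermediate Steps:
(0*27)/((W(-10, 2) - 191) + (h(-12) - 50)*(-163 + 14)) = (0*27)/((sqrt(9 - 10) - 191) + ((-12)**2 - 50)*(-163 + 14)) = 0/((sqrt(-1) - 191) + (144 - 50)*(-149)) = 0/((I - 191) + 94*(-149)) = 0/((-191 + I) - 14006) = 0/(-14197 + I) = 0*((-14197 - I)/201554810) = 0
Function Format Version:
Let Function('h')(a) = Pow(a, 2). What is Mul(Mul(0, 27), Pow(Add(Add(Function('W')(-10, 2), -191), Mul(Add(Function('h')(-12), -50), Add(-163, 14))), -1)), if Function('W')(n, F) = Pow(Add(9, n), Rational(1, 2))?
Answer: 0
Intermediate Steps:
Mul(Mul(0, 27), Pow(Add(Add(Function('W')(-10, 2), -191), Mul(Add(Function('h')(-12), -50), Add(-163, 14))), -1)) = Mul(Mul(0, 27), Pow(Add(Add(Pow(Add(9, -10), Rational(1, 2)), -191), Mul(Add(Pow(-12, 2), -50), Add(-163, 14))), -1)) = Mul(0, Pow(Add(Add(Pow(-1, Rational(1, 2)), -191), Mul(Add(144, -50), -149)), -1)) = Mul(0, Pow(Add(Add(I, -191), Mul(94, -149)), -1)) = Mul(0, Pow(Add(Add(-191, I), -14006), -1)) = Mul(0, Pow(Add(-14197, I), -1)) = Mul(0, Mul(Rational(1, 201554810), Add(-14197, Mul(-1, I)))) = 0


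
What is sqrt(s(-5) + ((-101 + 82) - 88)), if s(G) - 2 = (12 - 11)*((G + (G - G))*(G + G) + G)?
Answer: 2*I*sqrt(15) ≈ 7.746*I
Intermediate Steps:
s(G) = 2 + G + 2*G**2 (s(G) = 2 + (12 - 11)*((G + (G - G))*(G + G) + G) = 2 + 1*((G + 0)*(2*G) + G) = 2 + 1*(G*(2*G) + G) = 2 + 1*(2*G**2 + G) = 2 + 1*(G + 2*G**2) = 2 + (G + 2*G**2) = 2 + G + 2*G**2)
sqrt(s(-5) + ((-101 + 82) - 88)) = sqrt((2 - 5 + 2*(-5)**2) + ((-101 + 82) - 88)) = sqrt((2 - 5 + 2*25) + (-19 - 88)) = sqrt((2 - 5 + 50) - 107) = sqrt(47 - 107) = sqrt(-60) = 2*I*sqrt(15)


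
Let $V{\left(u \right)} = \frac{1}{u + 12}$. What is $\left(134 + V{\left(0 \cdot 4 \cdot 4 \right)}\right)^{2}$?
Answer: $\frac{2588881}{144} \approx 17978.0$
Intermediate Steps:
$V{\left(u \right)} = \frac{1}{12 + u}$
$\left(134 + V{\left(0 \cdot 4 \cdot 4 \right)}\right)^{2} = \left(134 + \frac{1}{12 + 0 \cdot 4 \cdot 4}\right)^{2} = \left(134 + \frac{1}{12 + 0 \cdot 4}\right)^{2} = \left(134 + \frac{1}{12 + 0}\right)^{2} = \left(134 + \frac{1}{12}\right)^{2} = \left(\frac{1609}{12}\right)^{2} = \frac{2588881}{144}$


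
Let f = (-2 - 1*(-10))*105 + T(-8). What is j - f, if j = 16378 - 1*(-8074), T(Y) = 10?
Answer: 23602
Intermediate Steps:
j = 24452 (j = 16378 + 8074 = 24452)
f = 850 (f = (-2 - 1*(-10))*105 + 10 = (-2 + 10)*105 + 10 = 8*105 + 10 = 840 + 10 = 850)
j - f = 24452 - 1*850 = 24452 - 850 = 23602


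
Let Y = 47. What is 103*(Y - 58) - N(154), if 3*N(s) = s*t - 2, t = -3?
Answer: -2935/3 ≈ -978.33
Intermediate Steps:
N(s) = -⅔ - s (N(s) = (s*(-3) - 2)/3 = (-3*s - 2)/3 = (-2 - 3*s)/3 = -⅔ - s)
103*(Y - 58) - N(154) = 103*(47 - 58) - (-⅔ - 1*154) = 103*(-11) - (-⅔ - 154) = -1133 - 1*(-464/3) = -1133 + 464/3 = -2935/3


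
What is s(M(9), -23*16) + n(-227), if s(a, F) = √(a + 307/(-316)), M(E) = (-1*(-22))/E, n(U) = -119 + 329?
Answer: 210 + √330931/474 ≈ 211.21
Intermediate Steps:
n(U) = 210
M(E) = 22/E
s(a, F) = √(-307/316 + a) (s(a, F) = √(a + 307*(-1/316)) = √(a - 307/316) = √(-307/316 + a))
s(M(9), -23*16) + n(-227) = √(-24253 + 24964*(22/9))/158 + 210 = √(-24253 + 549208/9)/158 + 210 = √(330931/9)/158 + 210 = (√330931/3)/158 + 210 = √330931/474 + 210 = 210 + √330931/474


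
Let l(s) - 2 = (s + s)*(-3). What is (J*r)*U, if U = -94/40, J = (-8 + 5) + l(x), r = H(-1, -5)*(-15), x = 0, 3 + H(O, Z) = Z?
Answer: 282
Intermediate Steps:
H(O, Z) = -3 + Z
l(s) = 2 - 6*s (l(s) = 2 + (s + s)*(-3) = 2 + (2*s)*(-3) = 2 - 6*s)
r = 120 (r = (-3 - 5)*(-15) = -8*(-15) = 120)
J = -1 (J = (-8 + 5) + (2 - 6*0) = -3 + (2 + 0) = -3 + 2 = -1)
U = -47/20 (U = -94*1/40 = -47/20 ≈ -2.3500)
(J*r)*U = -1*120*(-47/20) = -120*(-47/20) = 282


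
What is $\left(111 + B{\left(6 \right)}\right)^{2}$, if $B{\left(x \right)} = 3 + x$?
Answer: $14400$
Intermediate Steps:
$\left(111 + B{\left(6 \right)}\right)^{2} = \left(111 + \left(3 + 6\right)\right)^{2} = \left(111 + 9\right)^{2} = 120^{2} = 14400$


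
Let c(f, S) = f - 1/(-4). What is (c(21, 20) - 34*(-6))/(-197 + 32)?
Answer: -901/660 ≈ -1.3652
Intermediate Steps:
c(f, S) = ¼ + f (c(f, S) = f - 1*(-¼) = f + ¼ = ¼ + f)
(c(21, 20) - 34*(-6))/(-197 + 32) = ((¼ + 21) - 34*(-6))/(-197 + 32) = (85/4 + 204)/(-165) = (901/4)*(-1/165) = -901/660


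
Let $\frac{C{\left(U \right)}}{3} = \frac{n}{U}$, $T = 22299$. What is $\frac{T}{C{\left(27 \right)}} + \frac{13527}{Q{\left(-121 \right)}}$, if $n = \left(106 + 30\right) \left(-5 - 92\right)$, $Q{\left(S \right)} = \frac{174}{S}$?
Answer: $- \frac{3604525083}{382568} \approx -9421.9$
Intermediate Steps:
$n = -13192$ ($n = 136 \left(-97\right) = -13192$)
$C{\left(U \right)} = - \frac{39576}{U}$ ($C{\left(U \right)} = 3 \left(- \frac{13192}{U}\right) = - \frac{39576}{U}$)
$\frac{T}{C{\left(27 \right)}} + \frac{13527}{Q{\left(-121 \right)}} = \frac{22299}{\left(-39576\right) \frac{1}{27}} + \frac{13527}{174 \frac{1}{-121}} = \frac{22299}{\left(-39576\right) \frac{1}{27}} + \frac{13527}{174 \left(- \frac{1}{121}\right)} = \frac{22299}{- \frac{13192}{9}} + \frac{13527}{- \frac{174}{121}} = 22299 \left(- \frac{9}{13192}\right) + 13527 \left(- \frac{121}{174}\right) = - \frac{200691}{13192} - \frac{545589}{58} = - \frac{3604525083}{382568}$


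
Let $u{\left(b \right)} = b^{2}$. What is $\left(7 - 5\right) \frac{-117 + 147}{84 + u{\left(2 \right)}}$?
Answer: $\frac{15}{22} \approx 0.68182$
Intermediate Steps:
$\left(7 - 5\right) \frac{-117 + 147}{84 + u{\left(2 \right)}} = \left(7 - 5\right) \frac{-117 + 147}{84 + 2^{2}} = \left(7 - 5\right) \frac{30}{84 + 4} = 2 \cdot \frac{30}{88} = 2 \cdot 30 \cdot \frac{1}{88} = 2 \cdot \frac{15}{44} = \frac{15}{22}$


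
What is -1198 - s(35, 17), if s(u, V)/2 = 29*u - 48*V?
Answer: -1596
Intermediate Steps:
s(u, V) = -96*V + 58*u (s(u, V) = 2*(29*u - 48*V) = 2*(-48*V + 29*u) = -96*V + 58*u)
-1198 - s(35, 17) = -1198 - (-96*17 + 58*35) = -1198 - (-1632 + 2030) = -1198 - 1*398 = -1198 - 398 = -1596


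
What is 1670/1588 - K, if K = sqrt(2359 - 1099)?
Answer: 835/794 - 6*sqrt(35) ≈ -34.445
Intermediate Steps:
K = 6*sqrt(35) (K = sqrt(1260) = 6*sqrt(35) ≈ 35.496)
1670/1588 - K = 1670/1588 - 6*sqrt(35) = 1670*(1/1588) - 6*sqrt(35) = 835/794 - 6*sqrt(35)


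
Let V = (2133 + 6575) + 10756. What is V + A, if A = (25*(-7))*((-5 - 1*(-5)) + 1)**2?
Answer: 19289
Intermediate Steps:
V = 19464 (V = 8708 + 10756 = 19464)
A = -175 (A = -175*((-5 + 5) + 1)**2 = -175*(0 + 1)**2 = -175*1**2 = -175*1 = -175)
V + A = 19464 - 175 = 19289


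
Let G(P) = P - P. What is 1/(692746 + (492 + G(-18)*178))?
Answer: 1/693238 ≈ 1.4425e-6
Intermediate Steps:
G(P) = 0
1/(692746 + (492 + G(-18)*178)) = 1/(692746 + (492 + 0*178)) = 1/(692746 + (492 + 0)) = 1/(692746 + 492) = 1/693238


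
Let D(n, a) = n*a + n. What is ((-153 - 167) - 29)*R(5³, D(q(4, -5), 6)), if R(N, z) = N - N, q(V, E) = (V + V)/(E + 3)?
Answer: 0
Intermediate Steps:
q(V, E) = 2*V/(3 + E) (q(V, E) = (2*V)/(3 + E) = 2*V/(3 + E))
D(n, a) = n + a*n (D(n, a) = a*n + n = n + a*n)
R(N, z) = 0
((-153 - 167) - 29)*R(5³, D(q(4, -5), 6)) = ((-153 - 167) - 29)*0 = (-320 - 29)*0 = -349*0 = 0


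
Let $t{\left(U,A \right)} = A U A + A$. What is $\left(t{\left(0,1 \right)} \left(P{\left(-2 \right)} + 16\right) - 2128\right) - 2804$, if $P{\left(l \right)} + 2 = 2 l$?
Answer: $-4922$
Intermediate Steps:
$P{\left(l \right)} = -2 + 2 l$
$t{\left(U,A \right)} = A + U A^{2}$ ($t{\left(U,A \right)} = U A^{2} + A = A + U A^{2}$)
$\left(t{\left(0,1 \right)} \left(P{\left(-2 \right)} + 16\right) - 2128\right) - 2804 = \left(1 \left(1 + 1 \cdot 0\right) \left(\left(-2 + 2 \left(-2\right)\right) + 16\right) - 2128\right) - 2804 = \left(1 \left(1 + 0\right) \left(\left(-2 - 4\right) + 16\right) - 2128\right) - 2804 = \left(1 \cdot 1 \left(-6 + 16\right) - 2128\right) - 2804 = \left(1 \cdot 10 - 2128\right) - 2804 = \left(10 - 2128\right) - 2804 = -2118 - 2804 = -4922$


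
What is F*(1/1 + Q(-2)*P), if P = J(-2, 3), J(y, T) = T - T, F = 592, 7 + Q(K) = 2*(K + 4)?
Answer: 592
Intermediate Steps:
Q(K) = 1 + 2*K (Q(K) = -7 + 2*(K + 4) = -7 + 2*(4 + K) = -7 + (8 + 2*K) = 1 + 2*K)
J(y, T) = 0
P = 0
F*(1/1 + Q(-2)*P) = 592*(1/1 + (1 + 2*(-2))*0) = 592*(1 + (1 - 4)*0) = 592*(1 - 3*0) = 592*(1 + 0) = 592*1 = 592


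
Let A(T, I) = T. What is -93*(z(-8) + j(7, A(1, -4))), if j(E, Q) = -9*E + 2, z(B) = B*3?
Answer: 7905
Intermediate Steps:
z(B) = 3*B
j(E, Q) = 2 - 9*E
-93*(z(-8) + j(7, A(1, -4))) = -93*(3*(-8) + (2 - 9*7)) = -93*(-24 + (2 - 63)) = -93*(-24 - 61) = -93*(-85) = 7905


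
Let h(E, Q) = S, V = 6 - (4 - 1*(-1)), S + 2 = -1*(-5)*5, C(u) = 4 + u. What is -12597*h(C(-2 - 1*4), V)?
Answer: -289731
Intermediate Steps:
S = 23 (S = -2 - 1*(-5)*5 = -2 + 5*5 = -2 + 25 = 23)
V = 1 (V = 6 - (4 + 1) = 6 - 1*5 = 6 - 5 = 1)
h(E, Q) = 23
-12597*h(C(-2 - 1*4), V) = -12597*23 = -289731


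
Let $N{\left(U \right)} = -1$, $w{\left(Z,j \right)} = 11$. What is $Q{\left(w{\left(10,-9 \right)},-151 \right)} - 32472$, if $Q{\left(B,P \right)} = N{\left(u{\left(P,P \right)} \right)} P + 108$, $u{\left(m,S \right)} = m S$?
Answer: $-32213$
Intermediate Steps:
$u{\left(m,S \right)} = S m$
$Q{\left(B,P \right)} = 108 - P$ ($Q{\left(B,P \right)} = - P + 108 = 108 - P$)
$Q{\left(w{\left(10,-9 \right)},-151 \right)} - 32472 = \left(108 - -151\right) - 32472 = \left(108 + 151\right) - 32472 = 259 - 32472 = -32213$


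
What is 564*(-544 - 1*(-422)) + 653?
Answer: -68155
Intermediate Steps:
564*(-544 - 1*(-422)) + 653 = 564*(-544 + 422) + 653 = 564*(-122) + 653 = -68808 + 653 = -68155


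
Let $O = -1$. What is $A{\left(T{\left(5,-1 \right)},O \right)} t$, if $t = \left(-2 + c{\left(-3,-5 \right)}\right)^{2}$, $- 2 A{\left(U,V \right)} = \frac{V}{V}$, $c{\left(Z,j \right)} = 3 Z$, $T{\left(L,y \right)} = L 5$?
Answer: $- \frac{121}{2} \approx -60.5$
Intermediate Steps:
$T{\left(L,y \right)} = 5 L$
$A{\left(U,V \right)} = - \frac{1}{2}$ ($A{\left(U,V \right)} = - \frac{V \frac{1}{V}}{2} = \left(- \frac{1}{2}\right) 1 = - \frac{1}{2}$)
$t = 121$ ($t = \left(-2 + 3 \left(-3\right)\right)^{2} = \left(-2 - 9\right)^{2} = \left(-11\right)^{2} = 121$)
$A{\left(T{\left(5,-1 \right)},O \right)} t = \left(- \frac{1}{2}\right) 121 = - \frac{121}{2}$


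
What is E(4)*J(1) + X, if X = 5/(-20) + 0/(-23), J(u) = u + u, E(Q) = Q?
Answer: 31/4 ≈ 7.7500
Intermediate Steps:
J(u) = 2*u
X = -¼ (X = 5*(-1/20) + 0*(-1/23) = -¼ + 0 = -¼ ≈ -0.25000)
E(4)*J(1) + X = 4*(2*1) - ¼ = 4*2 - ¼ = 8 - ¼ = 31/4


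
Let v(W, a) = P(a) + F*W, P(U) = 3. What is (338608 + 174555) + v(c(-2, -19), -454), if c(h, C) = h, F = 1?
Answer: 513164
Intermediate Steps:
v(W, a) = 3 + W (v(W, a) = 3 + 1*W = 3 + W)
(338608 + 174555) + v(c(-2, -19), -454) = (338608 + 174555) + (3 - 2) = 513163 + 1 = 513164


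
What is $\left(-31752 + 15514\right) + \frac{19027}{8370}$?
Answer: $- \frac{135893033}{8370} \approx -16236.0$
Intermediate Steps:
$\left(-31752 + 15514\right) + \frac{19027}{8370} = -16238 + 19027 \cdot \frac{1}{8370} = -16238 + \frac{19027}{8370} = - \frac{135893033}{8370}$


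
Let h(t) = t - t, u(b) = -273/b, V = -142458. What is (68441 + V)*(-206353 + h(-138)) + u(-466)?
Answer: 7117511580739/466 ≈ 1.5274e+10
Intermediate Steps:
h(t) = 0
(68441 + V)*(-206353 + h(-138)) + u(-466) = (68441 - 142458)*(-206353 + 0) - 273/(-466) = -74017*(-206353) - 273*(-1/466) = 15273630001 + 273/466 = 7117511580739/466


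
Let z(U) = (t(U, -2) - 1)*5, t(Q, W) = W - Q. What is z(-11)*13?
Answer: 520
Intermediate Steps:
z(U) = -15 - 5*U (z(U) = ((-2 - U) - 1)*5 = (-3 - U)*5 = -15 - 5*U)
z(-11)*13 = (-15 - 5*(-11))*13 = (-15 + 55)*13 = 40*13 = 520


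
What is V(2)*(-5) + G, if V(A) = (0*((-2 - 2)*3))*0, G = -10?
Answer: -10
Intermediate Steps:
V(A) = 0 (V(A) = (0*(-4*3))*0 = (0*(-12))*0 = 0*0 = 0)
V(2)*(-5) + G = 0*(-5) - 10 = 0 - 10 = -10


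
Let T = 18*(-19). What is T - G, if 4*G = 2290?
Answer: -1829/2 ≈ -914.50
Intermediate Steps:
T = -342
G = 1145/2 (G = (¼)*2290 = 1145/2 ≈ 572.50)
T - G = -342 - 1*1145/2 = -342 - 1145/2 = -1829/2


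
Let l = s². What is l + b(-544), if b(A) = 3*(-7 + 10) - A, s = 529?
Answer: 280394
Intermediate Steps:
b(A) = 9 - A (b(A) = 3*3 - A = 9 - A)
l = 279841 (l = 529² = 279841)
l + b(-544) = 279841 + (9 - 1*(-544)) = 279841 + (9 + 544) = 279841 + 553 = 280394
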